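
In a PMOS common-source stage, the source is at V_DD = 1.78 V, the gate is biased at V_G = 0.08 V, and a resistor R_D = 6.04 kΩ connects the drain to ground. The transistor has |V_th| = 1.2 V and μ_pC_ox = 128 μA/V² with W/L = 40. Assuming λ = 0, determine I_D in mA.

I_D = 0.274 mA

V_SG = V_DD − V_G = 1.78 − 0.08 = 1.7 V, so V_ov = 1.7 − 1.2 = 0.5 V.
k_p = μ_pC_ox · (W/L) = 5.12 mA/V².
Assume saturation: I_D = ½ k_p V_ov² = 0.5 × 5.12 × 0.5² = 0.64 mA, giving V_SD = V_DD − I_D R_D = 1.78 − 0.64 × 6.04 = -2.09 V.
But -2.09 V < V_ov = 0.5 V, so the device is actually in triode.
In triode I_D = k_p[V_ov V_SD − ½ V_SD²] and I_D = (V_DD − V_SD)/R_D. Equating: 15.5 V_SD² − 16.46 V_SD + 1.78 = 0, giving V_SD = 0.122 V (the root below V_ov).
I_D = (1.78 − 0.122) / 6.04 = 0.274 mA.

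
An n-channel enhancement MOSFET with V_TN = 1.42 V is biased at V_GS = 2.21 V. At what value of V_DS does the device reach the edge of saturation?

The boundary between triode and saturation is V_DS = V_GS − V_TN = V_ov.
V_ov = 2.21 − 1.42 = 0.79 V.

V_DS,sat = 0.790 V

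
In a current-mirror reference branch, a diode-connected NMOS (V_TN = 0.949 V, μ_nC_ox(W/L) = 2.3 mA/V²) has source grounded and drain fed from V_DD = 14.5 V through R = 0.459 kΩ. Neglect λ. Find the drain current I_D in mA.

I_D = 20.4 mA

With gate tied to drain, V_GS = V_DS ≥ V_GS − V_TN, so the device is in saturation.
KCL at the drain: ½ k_n (V_GS − V_TN)² = (V_DD − V_GS)/R.
Let x = V_GS − 0.949. Then 0.528 x² + x − 13.55 = 0, giving x = 4.21 V (positive root), so V_GS = 5.16 V.
I_D = (V_DD − V_GS)/R = (14.5 − 5.16) / 0.459 = 20.4 mA.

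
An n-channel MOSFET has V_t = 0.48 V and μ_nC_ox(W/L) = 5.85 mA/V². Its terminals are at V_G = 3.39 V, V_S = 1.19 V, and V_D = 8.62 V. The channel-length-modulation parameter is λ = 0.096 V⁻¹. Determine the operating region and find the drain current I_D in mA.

Saturation; I_D = 14.8 mA

V_GS = V_G − V_S = 3.39 − 1.19 = 2.2 V; V_DS = V_D − V_S = 8.62 − 1.19 = 7.43 V.
V_ov = V_GS − V_t = 2.2 − 0.48 = 1.72 V.
Since V_DS = 7.43 V ≥ V_ov = 1.72 V, the device is in saturation.
I_D = ½ k_n V_ov² (1 + λ V_DS) = 0.5 × 5.85 × 1.72² × (1 + 0.096 × 7.43) = 14.8 mA.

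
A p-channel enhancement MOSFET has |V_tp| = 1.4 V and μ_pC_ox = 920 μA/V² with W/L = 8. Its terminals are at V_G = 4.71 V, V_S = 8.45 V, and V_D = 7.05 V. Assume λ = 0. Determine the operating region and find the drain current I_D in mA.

Triode; I_D = 16.9 mA

V_SG = V_S − V_G = 8.45 − 4.71 = 3.74 V; V_SD = V_S − V_D = 8.45 − 7.05 = 1.4 V.
k_p = μ_pC_ox · (W/L) = 7.36 mA/V².
V_ov = V_SG − |V_tp| = 3.74 − 1.4 = 2.34 V.
Since V_SD = 1.4 V < V_ov = 2.34 V, the device is in the triode region.
I_D = k_p [V_ov · V_SD − ½ V_SD²] = 7.36 × [2.34 × 1.4 − 0.5 × 1.4²] = 16.9 mA.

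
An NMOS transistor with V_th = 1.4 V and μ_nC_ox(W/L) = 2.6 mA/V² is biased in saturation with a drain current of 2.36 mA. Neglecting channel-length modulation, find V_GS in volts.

In saturation I_D = ½ k_n (V_GS − V_th)², so V_GS − V_th = √(2 I_D / k_n) = √(2 × 2.36 / 2.6) = 1.35 V.
V_GS = 1.4 + 1.35 = 2.75 V.

V_GS = 2.75 V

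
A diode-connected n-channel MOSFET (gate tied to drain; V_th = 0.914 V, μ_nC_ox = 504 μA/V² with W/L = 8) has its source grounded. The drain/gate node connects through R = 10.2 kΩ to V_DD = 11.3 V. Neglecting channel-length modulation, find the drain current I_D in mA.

I_D = 0.951 mA

With gate tied to drain, V_GS = V_DS ≥ V_GS − V_th, so the device is in saturation.
k_n = μ_nC_ox · (W/L) = 4.032 mA/V².
KCL at the drain: ½ k_n (V_GS − V_th)² = (V_DD − V_GS)/R.
Let x = V_GS − 0.914. Then 20.6 x² + x − 10.39 = 0, giving x = 0.687 V (positive root), so V_GS = 1.6 V.
I_D = (V_DD − V_GS)/R = (11.3 − 1.6) / 10.2 = 0.951 mA.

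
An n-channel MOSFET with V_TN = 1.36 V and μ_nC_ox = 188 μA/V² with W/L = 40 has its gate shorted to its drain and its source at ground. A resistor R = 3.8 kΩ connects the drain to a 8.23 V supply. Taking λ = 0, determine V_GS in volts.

With gate tied to drain, V_GS = V_DS ≥ V_GS − V_TN, so the device is in saturation.
k_n = μ_nC_ox · (W/L) = 7.52 mA/V².
KCL at the drain: ½ k_n (V_GS − V_TN)² = (V_DD − V_GS)/R.
Let x = V_GS − 1.36. Then 14.3 x² + x − 6.87 = 0, giving x = 0.659 V (positive root), so V_GS = 2.02 V.
I_D = (V_DD − V_GS)/R = (8.23 − 2.02) / 3.8 = 1.63 mA.

V_GS = 2.02 V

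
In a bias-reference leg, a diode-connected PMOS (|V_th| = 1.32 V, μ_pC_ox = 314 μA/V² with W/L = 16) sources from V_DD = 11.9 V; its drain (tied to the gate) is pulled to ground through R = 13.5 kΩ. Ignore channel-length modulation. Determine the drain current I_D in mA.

With gate tied to drain, V_SG = V_SD ≥ V_SG − |V_th|, so the device is in saturation.
k_p = μ_pC_ox · (W/L) = 5.024 mA/V².
KCL at the drain: ½ k_p (V_SG − |V_th|)² = (V_DD − V_SG)/R.
Let x = V_SG − 1.32. Then 33.9 x² + x − 10.58 = 0, giving x = 0.544 V (positive root), so V_SG = 1.86 V.
I_D = (V_DD − V_SG)/R = (11.9 − 1.86) / 13.5 = 0.743 mA.

I_D = 0.743 mA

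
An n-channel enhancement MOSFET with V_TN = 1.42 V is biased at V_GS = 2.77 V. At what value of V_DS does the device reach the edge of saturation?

The boundary between triode and saturation is V_DS = V_GS − V_TN = V_ov.
V_ov = 2.77 − 1.42 = 1.35 V.

V_DS,sat = 1.35 V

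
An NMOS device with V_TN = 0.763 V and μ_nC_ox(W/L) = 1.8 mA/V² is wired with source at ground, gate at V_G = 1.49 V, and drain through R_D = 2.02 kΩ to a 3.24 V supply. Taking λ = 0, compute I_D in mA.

V_GS = V_G = 1.49 V, so V_ov = 1.49 − 0.763 = 0.727 V.
Assume saturation: I_D = ½ k_n V_ov² = 0.5 × 1.8 × 0.727² = 0.476 mA, giving V_DS = V_DD − I_D R_D = 3.24 − 0.476 × 2.02 = 2.28 V.
V_DS = 2.28 V ≥ V_ov = 0.727 V, confirming saturation.

I_D = 0.476 mA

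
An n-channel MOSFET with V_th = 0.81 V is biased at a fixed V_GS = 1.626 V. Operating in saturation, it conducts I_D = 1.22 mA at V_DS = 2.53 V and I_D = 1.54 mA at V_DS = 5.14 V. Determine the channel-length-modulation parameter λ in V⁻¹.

With V_GS fixed, I_D ∝ (1 + λ V_DS) in saturation, so I_D2/I_D1 = (1 + λ V_DS2)/(1 + λ V_DS1).
1.54/1.22 = 1.262 = (1 + 5.14 λ)/(1 + 2.53 λ).
Solving: λ (I_D1 V_DS2 − I_D2 V_DS1) = I_D2 − I_D1, so λ = (1.54 − 1.22) / (1.22 × 5.14 − 1.54 × 2.53) = 0.32 / 2.37 = 0.135 V⁻¹.

λ = 0.135 V⁻¹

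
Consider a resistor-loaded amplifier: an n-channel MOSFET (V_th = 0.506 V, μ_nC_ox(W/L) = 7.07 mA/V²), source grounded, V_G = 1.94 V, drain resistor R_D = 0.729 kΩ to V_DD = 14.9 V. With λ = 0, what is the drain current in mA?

V_GS = V_G = 1.94 V, so V_ov = 1.94 − 0.506 = 1.43 V.
Assume saturation: I_D = ½ k_n V_ov² = 0.5 × 7.07 × 1.43² = 7.27 mA, giving V_DS = V_DD − I_D R_D = 14.9 − 7.27 × 0.729 = 9.6 V.
V_DS = 9.6 V ≥ V_ov = 1.43 V, confirming saturation.

I_D = 7.27 mA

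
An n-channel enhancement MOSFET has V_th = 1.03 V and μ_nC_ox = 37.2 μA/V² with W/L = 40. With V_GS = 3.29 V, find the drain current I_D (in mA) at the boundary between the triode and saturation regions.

I_D = 3.80 mA

At the boundary V_DS = V_ov = V_GS − V_th = 3.29 − 1.03 = 2.26 V.
k_n = μ_nC_ox · (W/L) = 1.488 mA/V².
I_D = ½ k_n V_ov² = 0.5 × 1.488 × 2.26² = 3.8 mA.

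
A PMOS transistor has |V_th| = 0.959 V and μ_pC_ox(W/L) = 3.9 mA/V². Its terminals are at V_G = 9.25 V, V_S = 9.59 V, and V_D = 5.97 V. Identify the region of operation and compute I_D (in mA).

V_SG = V_S − V_G = 9.59 − 9.25 = 0.34 V; V_SD = V_S − V_D = 9.59 − 5.97 = 3.62 V.
V_SG = 0.34 V < |V_th| = 0.959 V, so the transistor is in cutoff.

Cutoff; I_D = 0 mA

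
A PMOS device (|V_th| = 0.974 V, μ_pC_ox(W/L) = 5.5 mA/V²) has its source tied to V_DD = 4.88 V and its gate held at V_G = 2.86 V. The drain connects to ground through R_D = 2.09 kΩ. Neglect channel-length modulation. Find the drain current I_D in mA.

I_D = 2.11 mA

V_SG = V_DD − V_G = 4.88 − 2.86 = 2.02 V, so V_ov = 2.02 − 0.974 = 1.05 V.
Assume saturation: I_D = ½ k_p V_ov² = 0.5 × 5.5 × 1.05² = 3.01 mA, giving V_SD = V_DD − I_D R_D = 4.88 − 3.01 × 2.09 = -1.41 V.
But -1.41 V < V_ov = 1.05 V, so the device is actually in triode.
In triode I_D = k_p[V_ov V_SD − ½ V_SD²] and I_D = (V_DD − V_SD)/R_D. Equating: 5.75 V_SD² − 13.02 V_SD + 4.88 = 0, giving V_SD = 0.474 V (the root below V_ov).
I_D = (4.88 − 0.474) / 2.09 = 2.11 mA.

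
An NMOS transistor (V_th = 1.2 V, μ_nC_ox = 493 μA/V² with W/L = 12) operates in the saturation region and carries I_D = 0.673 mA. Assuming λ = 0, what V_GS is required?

V_GS = 1.68 V

k_n = μ_nC_ox · (W/L) = 5.916 mA/V².
In saturation I_D = ½ k_n (V_GS − V_th)², so V_GS − V_th = √(2 I_D / k_n) = √(2 × 0.673 / 5.916) = 0.477 V.
V_GS = 1.2 + 0.477 = 1.68 V.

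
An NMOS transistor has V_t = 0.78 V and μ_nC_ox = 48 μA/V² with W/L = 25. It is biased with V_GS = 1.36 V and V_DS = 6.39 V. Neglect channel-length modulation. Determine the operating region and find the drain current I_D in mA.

k_n = μ_nC_ox · (W/L) = 1.2 mA/V².
V_ov = V_GS − V_t = 1.36 − 0.78 = 0.58 V.
Since V_DS = 6.39 V ≥ V_ov = 0.58 V, the device is in saturation.
I_D = ½ k_n V_ov² = 0.5 × 1.2 × 0.58² = 0.202 mA.

Saturation; I_D = 0.202 mA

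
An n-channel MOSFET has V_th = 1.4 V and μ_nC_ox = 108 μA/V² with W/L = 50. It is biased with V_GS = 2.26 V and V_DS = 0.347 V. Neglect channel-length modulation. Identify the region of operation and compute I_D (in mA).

k_n = μ_nC_ox · (W/L) = 5.4 mA/V².
V_ov = V_GS − V_th = 2.26 − 1.4 = 0.86 V.
Since V_DS = 0.347 V < V_ov = 0.86 V, the device is in the triode region.
I_D = k_n [V_ov · V_DS − ½ V_DS²] = 5.4 × [0.86 × 0.347 − 0.5 × 0.347²] = 1.29 mA.

Triode; I_D = 1.29 mA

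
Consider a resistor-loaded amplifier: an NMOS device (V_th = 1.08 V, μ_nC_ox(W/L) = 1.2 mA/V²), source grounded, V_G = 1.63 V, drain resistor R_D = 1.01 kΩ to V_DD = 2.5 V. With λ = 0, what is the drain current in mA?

V_GS = V_G = 1.63 V, so V_ov = 1.63 − 1.08 = 0.55 V.
Assume saturation: I_D = ½ k_n V_ov² = 0.5 × 1.2 × 0.55² = 0.181 mA, giving V_DS = V_DD − I_D R_D = 2.5 − 0.181 × 1.01 = 2.32 V.
V_DS = 2.32 V ≥ V_ov = 0.55 V, confirming saturation.

I_D = 0.181 mA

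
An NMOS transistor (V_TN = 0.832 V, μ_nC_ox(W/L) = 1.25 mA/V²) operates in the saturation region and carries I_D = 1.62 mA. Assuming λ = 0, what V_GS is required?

In saturation I_D = ½ k_n (V_GS − V_TN)², so V_GS − V_TN = √(2 I_D / k_n) = √(2 × 1.62 / 1.25) = 1.61 V.
V_GS = 0.832 + 1.61 = 2.44 V.

V_GS = 2.44 V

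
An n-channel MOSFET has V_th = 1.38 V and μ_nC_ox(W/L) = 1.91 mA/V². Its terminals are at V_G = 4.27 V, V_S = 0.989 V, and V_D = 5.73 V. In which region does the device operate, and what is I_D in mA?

V_GS = V_G − V_S = 4.27 − 0.989 = 3.28 V; V_DS = V_D − V_S = 5.73 − 0.989 = 4.74 V.
V_ov = V_GS − V_th = 3.28 − 1.38 = 1.9 V.
Since V_DS = 4.74 V ≥ V_ov = 1.9 V, the device is in saturation.
I_D = ½ k_n V_ov² = 0.5 × 1.91 × 1.9² = 3.45 mA.

Saturation; I_D = 3.45 mA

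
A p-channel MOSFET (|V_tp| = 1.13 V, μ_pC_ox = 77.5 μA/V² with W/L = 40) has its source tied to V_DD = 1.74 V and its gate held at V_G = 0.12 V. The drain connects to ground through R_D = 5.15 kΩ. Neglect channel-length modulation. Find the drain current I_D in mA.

I_D = 0.288 mA

V_SG = V_DD − V_G = 1.74 − 0.12 = 1.62 V, so V_ov = 1.62 − 1.13 = 0.49 V.
k_p = μ_pC_ox · (W/L) = 3.1 mA/V².
Assume saturation: I_D = ½ k_p V_ov² = 0.5 × 3.1 × 0.49² = 0.372 mA, giving V_SD = V_DD − I_D R_D = 1.74 − 0.372 × 5.15 = -0.177 V.
But -0.177 V < V_ov = 0.49 V, so the device is actually in triode.
In triode I_D = k_p[V_ov V_SD − ½ V_SD²] and I_D = (V_DD − V_SD)/R_D. Equating: 7.98 V_SD² − 8.823 V_SD + 1.74 = 0, giving V_SD = 0.257 V (the root below V_ov).
I_D = (1.74 − 0.257) / 5.15 = 0.288 mA.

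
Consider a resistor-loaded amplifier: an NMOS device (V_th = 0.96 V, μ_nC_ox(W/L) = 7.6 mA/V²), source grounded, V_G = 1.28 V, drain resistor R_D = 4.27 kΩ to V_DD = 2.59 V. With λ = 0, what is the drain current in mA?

V_GS = V_G = 1.28 V, so V_ov = 1.28 − 0.96 = 0.32 V.
Assume saturation: I_D = ½ k_n V_ov² = 0.5 × 7.6 × 0.32² = 0.389 mA, giving V_DS = V_DD − I_D R_D = 2.59 − 0.389 × 4.27 = 0.928 V.
V_DS = 0.928 V ≥ V_ov = 0.32 V, confirming saturation.

I_D = 0.389 mA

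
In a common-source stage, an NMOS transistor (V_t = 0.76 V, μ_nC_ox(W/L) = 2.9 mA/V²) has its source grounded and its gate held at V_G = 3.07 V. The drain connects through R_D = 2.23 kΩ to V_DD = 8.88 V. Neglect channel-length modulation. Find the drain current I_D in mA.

I_D = 3.69 mA

V_GS = V_G = 3.07 V, so V_ov = 3.07 − 0.76 = 2.31 V.
Assume saturation: I_D = ½ k_n V_ov² = 0.5 × 2.9 × 2.31² = 7.74 mA, giving V_DS = V_DD − I_D R_D = 8.88 − 7.74 × 2.23 = -8.37 V.
But -8.37 V < V_ov = 2.31 V, so the device is actually in triode.
In triode I_D = k_n[V_ov V_DS − ½ V_DS²] and I_D = (V_DD − V_DS)/R_D. Equating: 3.23 V_DS² − 15.94 V_DS + 8.88 = 0, giving V_DS = 0.64 V (the root below V_ov).
I_D = (8.88 − 0.64) / 2.23 = 3.69 mA.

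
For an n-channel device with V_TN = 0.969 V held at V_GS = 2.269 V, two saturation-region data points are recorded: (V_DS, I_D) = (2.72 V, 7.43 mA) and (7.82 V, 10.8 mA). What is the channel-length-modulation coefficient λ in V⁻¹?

λ = 0.117 V⁻¹

With V_GS fixed, I_D ∝ (1 + λ V_DS) in saturation, so I_D2/I_D1 = (1 + λ V_DS2)/(1 + λ V_DS1).
10.8/7.43 = 1.454 = (1 + 7.82 λ)/(1 + 2.72 λ).
Solving: λ (I_D1 V_DS2 − I_D2 V_DS1) = I_D2 − I_D1, so λ = (10.8 − 7.43) / (7.43 × 7.82 − 10.8 × 2.72) = 3.37 / 28.7 = 0.117 V⁻¹.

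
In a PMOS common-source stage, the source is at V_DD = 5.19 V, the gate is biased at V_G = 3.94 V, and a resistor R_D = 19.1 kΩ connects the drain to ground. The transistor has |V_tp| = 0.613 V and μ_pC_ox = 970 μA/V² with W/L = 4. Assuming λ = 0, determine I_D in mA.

V_SG = V_DD − V_G = 5.19 − 3.94 = 1.25 V, so V_ov = 1.25 − 0.613 = 0.637 V.
k_p = μ_pC_ox · (W/L) = 3.88 mA/V².
Assume saturation: I_D = ½ k_p V_ov² = 0.5 × 3.88 × 0.637² = 0.787 mA, giving V_SD = V_DD − I_D R_D = 5.19 − 0.787 × 19.1 = -9.85 V.
But -9.85 V < V_ov = 0.637 V, so the device is actually in triode.
In triode I_D = k_p[V_ov V_SD − ½ V_SD²] and I_D = (V_DD − V_SD)/R_D. Equating: 37.1 V_SD² − 48.21 V_SD + 5.19 = 0, giving V_SD = 0.118 V (the root below V_ov).
I_D = (5.19 − 0.118) / 19.1 = 0.266 mA.

I_D = 0.266 mA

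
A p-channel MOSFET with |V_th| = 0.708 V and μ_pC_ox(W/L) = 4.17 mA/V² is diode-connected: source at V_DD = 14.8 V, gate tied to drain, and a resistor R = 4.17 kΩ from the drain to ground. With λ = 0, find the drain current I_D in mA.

I_D = 3.09 mA

With gate tied to drain, V_SG = V_SD ≥ V_SG − |V_th|, so the device is in saturation.
KCL at the drain: ½ k_p (V_SG − |V_th|)² = (V_DD − V_SG)/R.
Let x = V_SG − 0.708. Then 8.69 x² + x − 14.09 = 0, giving x = 1.22 V (positive root), so V_SG = 1.92 V.
I_D = (V_DD − V_SG)/R = (14.8 − 1.92) / 4.17 = 3.09 mA.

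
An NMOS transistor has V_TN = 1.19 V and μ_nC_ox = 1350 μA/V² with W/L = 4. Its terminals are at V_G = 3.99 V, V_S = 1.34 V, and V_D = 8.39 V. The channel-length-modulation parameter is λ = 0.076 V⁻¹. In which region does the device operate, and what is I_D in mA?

Saturation; I_D = 8.84 mA

V_GS = V_G − V_S = 3.99 − 1.34 = 2.65 V; V_DS = V_D − V_S = 8.39 − 1.34 = 7.05 V.
k_n = μ_nC_ox · (W/L) = 5.4 mA/V².
V_ov = V_GS − V_TN = 2.65 − 1.19 = 1.46 V.
Since V_DS = 7.05 V ≥ V_ov = 1.46 V, the device is in saturation.
I_D = ½ k_n V_ov² (1 + λ V_DS) = 0.5 × 5.4 × 1.46² × (1 + 0.076 × 7.05) = 8.84 mA.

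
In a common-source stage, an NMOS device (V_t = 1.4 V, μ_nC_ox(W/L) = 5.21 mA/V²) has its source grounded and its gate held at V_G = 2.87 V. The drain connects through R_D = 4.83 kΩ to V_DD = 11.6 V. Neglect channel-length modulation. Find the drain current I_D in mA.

I_D = 2.33 mA

V_GS = V_G = 2.87 V, so V_ov = 2.87 − 1.4 = 1.47 V.
Assume saturation: I_D = ½ k_n V_ov² = 0.5 × 5.21 × 1.47² = 5.63 mA, giving V_DS = V_DD − I_D R_D = 11.6 − 5.63 × 4.83 = -15.6 V.
But -15.6 V < V_ov = 1.47 V, so the device is actually in triode.
In triode I_D = k_n[V_ov V_DS − ½ V_DS²] and I_D = (V_DD − V_DS)/R_D. Equating: 12.6 V_DS² − 37.99 V_DS + 11.6 = 0, giving V_DS = 0.345 V (the root below V_ov).
I_D = (11.6 − 0.345) / 4.83 = 2.33 mA.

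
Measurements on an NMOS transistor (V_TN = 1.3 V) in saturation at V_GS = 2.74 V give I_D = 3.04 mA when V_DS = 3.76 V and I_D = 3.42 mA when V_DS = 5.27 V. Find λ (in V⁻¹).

With V_GS fixed, I_D ∝ (1 + λ V_DS) in saturation, so I_D2/I_D1 = (1 + λ V_DS2)/(1 + λ V_DS1).
3.42/3.04 = 1.125 = (1 + 5.27 λ)/(1 + 3.76 λ).
Solving: λ (I_D1 V_DS2 − I_D2 V_DS1) = I_D2 − I_D1, so λ = (3.42 − 3.04) / (3.04 × 5.27 − 3.42 × 3.76) = 0.38 / 3.16 = 0.12 V⁻¹.

λ = 0.120 V⁻¹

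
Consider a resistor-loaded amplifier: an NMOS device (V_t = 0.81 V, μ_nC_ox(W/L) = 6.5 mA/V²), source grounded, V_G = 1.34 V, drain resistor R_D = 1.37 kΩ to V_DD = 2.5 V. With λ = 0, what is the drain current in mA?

I_D = 0.913 mA

V_GS = V_G = 1.34 V, so V_ov = 1.34 − 0.81 = 0.53 V.
Assume saturation: I_D = ½ k_n V_ov² = 0.5 × 6.5 × 0.53² = 0.913 mA, giving V_DS = V_DD − I_D R_D = 2.5 − 0.913 × 1.37 = 1.25 V.
V_DS = 1.25 V ≥ V_ov = 0.53 V, confirming saturation.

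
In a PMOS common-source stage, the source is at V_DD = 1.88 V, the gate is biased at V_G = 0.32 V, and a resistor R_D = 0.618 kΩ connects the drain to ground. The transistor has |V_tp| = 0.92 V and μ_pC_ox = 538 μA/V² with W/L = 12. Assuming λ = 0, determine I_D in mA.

V_SG = V_DD − V_G = 1.88 − 0.32 = 1.56 V, so V_ov = 1.56 − 0.92 = 0.64 V.
k_p = μ_pC_ox · (W/L) = 6.456 mA/V².
Assume saturation: I_D = ½ k_p V_ov² = 0.5 × 6.456 × 0.64² = 1.32 mA, giving V_SD = V_DD − I_D R_D = 1.88 − 1.32 × 0.618 = 1.06 V.
V_SD = 1.06 V ≥ V_ov = 0.64 V, confirming saturation.

I_D = 1.32 mA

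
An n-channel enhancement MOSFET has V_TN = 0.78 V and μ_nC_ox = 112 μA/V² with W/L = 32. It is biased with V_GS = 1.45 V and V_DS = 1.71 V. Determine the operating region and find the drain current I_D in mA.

Saturation; I_D = 0.804 mA

k_n = μ_nC_ox · (W/L) = 3.584 mA/V².
V_ov = V_GS − V_TN = 1.45 − 0.78 = 0.67 V.
Since V_DS = 1.71 V ≥ V_ov = 0.67 V, the device is in saturation.
I_D = ½ k_n V_ov² = 0.5 × 3.584 × 0.67² = 0.804 mA.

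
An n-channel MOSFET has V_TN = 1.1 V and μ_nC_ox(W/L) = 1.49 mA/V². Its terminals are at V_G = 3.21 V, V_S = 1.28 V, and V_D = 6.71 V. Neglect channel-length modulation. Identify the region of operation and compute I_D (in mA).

V_GS = V_G − V_S = 3.21 − 1.28 = 1.93 V; V_DS = V_D − V_S = 6.71 − 1.28 = 5.43 V.
V_ov = V_GS − V_TN = 1.93 − 1.1 = 0.83 V.
Since V_DS = 5.43 V ≥ V_ov = 0.83 V, the device is in saturation.
I_D = ½ k_n V_ov² = 0.5 × 1.49 × 0.83² = 0.513 mA.

Saturation; I_D = 0.513 mA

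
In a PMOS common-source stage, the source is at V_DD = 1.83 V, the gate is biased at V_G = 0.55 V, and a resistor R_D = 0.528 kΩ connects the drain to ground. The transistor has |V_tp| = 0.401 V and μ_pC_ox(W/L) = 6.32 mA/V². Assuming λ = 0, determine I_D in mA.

I_D = 2.26 mA

V_SG = V_DD − V_G = 1.83 − 0.55 = 1.28 V, so V_ov = 1.28 − 0.401 = 0.879 V.
Assume saturation: I_D = ½ k_p V_ov² = 0.5 × 6.32 × 0.879² = 2.44 mA, giving V_SD = V_DD − I_D R_D = 1.83 − 2.44 × 0.528 = 0.541 V.
But 0.541 V < V_ov = 0.879 V, so the device is actually in triode.
In triode I_D = k_p[V_ov V_SD − ½ V_SD²] and I_D = (V_DD − V_SD)/R_D. Equating: 1.67 V_SD² − 3.933 V_SD + 1.83 = 0, giving V_SD = 0.638 V (the root below V_ov).
I_D = (1.83 − 0.638) / 0.528 = 2.26 mA.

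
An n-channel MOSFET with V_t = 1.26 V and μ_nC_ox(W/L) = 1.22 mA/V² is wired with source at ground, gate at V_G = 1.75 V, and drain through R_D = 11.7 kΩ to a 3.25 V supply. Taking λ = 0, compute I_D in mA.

I_D = 0.146 mA

V_GS = V_G = 1.75 V, so V_ov = 1.75 − 1.26 = 0.49 V.
Assume saturation: I_D = ½ k_n V_ov² = 0.5 × 1.22 × 0.49² = 0.146 mA, giving V_DS = V_DD − I_D R_D = 3.25 − 0.146 × 11.7 = 1.54 V.
V_DS = 1.54 V ≥ V_ov = 0.49 V, confirming saturation.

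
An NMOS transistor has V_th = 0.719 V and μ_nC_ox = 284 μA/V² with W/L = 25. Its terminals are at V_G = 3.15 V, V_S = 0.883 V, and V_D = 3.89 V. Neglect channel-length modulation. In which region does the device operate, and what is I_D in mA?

Saturation; I_D = 8.51 mA

V_GS = V_G − V_S = 3.15 − 0.883 = 2.27 V; V_DS = V_D − V_S = 3.89 − 0.883 = 3.01 V.
k_n = μ_nC_ox · (W/L) = 7.1 mA/V².
V_ov = V_GS − V_th = 2.27 − 0.719 = 1.55 V.
Since V_DS = 3.01 V ≥ V_ov = 1.55 V, the device is in saturation.
I_D = ½ k_n V_ov² = 0.5 × 7.1 × 1.55² = 8.51 mA.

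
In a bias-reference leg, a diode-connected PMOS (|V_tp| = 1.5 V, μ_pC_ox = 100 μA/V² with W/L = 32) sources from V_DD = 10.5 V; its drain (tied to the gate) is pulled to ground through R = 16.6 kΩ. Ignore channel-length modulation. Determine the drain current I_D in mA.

I_D = 0.508 mA

With gate tied to drain, V_SG = V_SD ≥ V_SG − |V_tp|, so the device is in saturation.
k_p = μ_pC_ox · (W/L) = 3.2 mA/V².
KCL at the drain: ½ k_p (V_SG − |V_tp|)² = (V_DD − V_SG)/R.
Let x = V_SG − 1.5. Then 26.6 x² + x − 9 = 0, giving x = 0.564 V (positive root), so V_SG = 2.06 V.
I_D = (V_DD − V_SG)/R = (10.5 − 2.06) / 16.6 = 0.508 mA.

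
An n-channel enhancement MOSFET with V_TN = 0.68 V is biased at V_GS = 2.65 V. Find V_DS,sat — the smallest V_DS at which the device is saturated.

The boundary between triode and saturation is V_DS = V_GS − V_TN = V_ov.
V_ov = 2.65 − 0.68 = 1.97 V.

V_DS,sat = 1.97 V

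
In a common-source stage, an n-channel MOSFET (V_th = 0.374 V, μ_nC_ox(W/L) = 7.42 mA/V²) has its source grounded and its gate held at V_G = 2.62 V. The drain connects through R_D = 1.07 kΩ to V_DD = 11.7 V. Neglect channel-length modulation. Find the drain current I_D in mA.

V_GS = V_G = 2.62 V, so V_ov = 2.62 − 0.374 = 2.25 V.
Assume saturation: I_D = ½ k_n V_ov² = 0.5 × 7.42 × 2.25² = 18.7 mA, giving V_DS = V_DD − I_D R_D = 11.7 − 18.7 × 1.07 = -8.33 V.
But -8.33 V < V_ov = 2.25 V, so the device is actually in triode.
In triode I_D = k_n[V_ov V_DS − ½ V_DS²] and I_D = (V_DD − V_DS)/R_D. Equating: 3.97 V_DS² − 18.83 V_DS + 11.7 = 0, giving V_DS = 0.735 V (the root below V_ov).
I_D = (11.7 − 0.735) / 1.07 = 10.2 mA.

I_D = 10.2 mA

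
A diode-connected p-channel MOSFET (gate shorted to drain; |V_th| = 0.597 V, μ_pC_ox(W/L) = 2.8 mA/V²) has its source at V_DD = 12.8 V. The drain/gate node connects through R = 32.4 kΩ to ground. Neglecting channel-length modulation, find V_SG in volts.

V_SG = 1.10 V

With gate tied to drain, V_SG = V_SD ≥ V_SG − |V_th|, so the device is in saturation.
KCL at the drain: ½ k_p (V_SG − |V_th|)² = (V_DD − V_SG)/R.
Let x = V_SG − 0.597. Then 45.4 x² + x − 12.2 = 0, giving x = 0.508 V (positive root), so V_SG = 1.1 V.
I_D = (V_DD − V_SG)/R = (12.8 − 1.1) / 32.4 = 0.361 mA.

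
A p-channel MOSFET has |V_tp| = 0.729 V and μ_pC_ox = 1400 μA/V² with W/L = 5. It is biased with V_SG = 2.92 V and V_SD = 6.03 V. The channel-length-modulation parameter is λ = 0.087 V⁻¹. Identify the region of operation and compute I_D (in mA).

k_p = μ_pC_ox · (W/L) = 7 mA/V².
V_ov = V_SG − |V_tp| = 2.92 − 0.729 = 2.19 V.
Since V_SD = 6.03 V ≥ V_ov = 2.19 V, the device is in saturation.
I_D = ½ k_p V_ov² (1 + λ V_SD) = 0.5 × 7 × 2.19² × (1 + 0.087 × 6.03) = 25.6 mA.

Saturation; I_D = 25.6 mA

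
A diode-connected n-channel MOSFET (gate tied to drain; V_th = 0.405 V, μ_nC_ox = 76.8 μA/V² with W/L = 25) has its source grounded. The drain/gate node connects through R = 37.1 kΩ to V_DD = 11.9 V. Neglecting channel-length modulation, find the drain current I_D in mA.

With gate tied to drain, V_GS = V_DS ≥ V_GS − V_th, so the device is in saturation.
k_n = μ_nC_ox · (W/L) = 1.92 mA/V².
KCL at the drain: ½ k_n (V_GS − V_th)² = (V_DD − V_GS)/R.
Let x = V_GS − 0.405. Then 35.6 x² + x − 11.5 = 0, giving x = 0.554 V (positive root), so V_GS = 0.959 V.
I_D = (V_DD − V_GS)/R = (11.9 − 0.959) / 37.1 = 0.295 mA.

I_D = 0.295 mA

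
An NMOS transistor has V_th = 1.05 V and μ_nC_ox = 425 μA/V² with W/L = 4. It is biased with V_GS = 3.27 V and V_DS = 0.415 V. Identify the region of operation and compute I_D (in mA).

Triode; I_D = 1.42 mA

k_n = μ_nC_ox · (W/L) = 1.7 mA/V².
V_ov = V_GS − V_th = 3.27 − 1.05 = 2.22 V.
Since V_DS = 0.415 V < V_ov = 2.22 V, the device is in the triode region.
I_D = k_n [V_ov · V_DS − ½ V_DS²] = 1.7 × [2.22 × 0.415 − 0.5 × 0.415²] = 1.42 mA.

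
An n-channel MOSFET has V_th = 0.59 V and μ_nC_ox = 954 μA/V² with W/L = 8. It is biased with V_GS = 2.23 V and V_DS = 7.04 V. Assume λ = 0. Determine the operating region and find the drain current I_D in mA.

Saturation; I_D = 10.3 mA

k_n = μ_nC_ox · (W/L) = 7.632 mA/V².
V_ov = V_GS − V_th = 2.23 − 0.59 = 1.64 V.
Since V_DS = 7.04 V ≥ V_ov = 1.64 V, the device is in saturation.
I_D = ½ k_n V_ov² = 0.5 × 7.632 × 1.64² = 10.3 mA.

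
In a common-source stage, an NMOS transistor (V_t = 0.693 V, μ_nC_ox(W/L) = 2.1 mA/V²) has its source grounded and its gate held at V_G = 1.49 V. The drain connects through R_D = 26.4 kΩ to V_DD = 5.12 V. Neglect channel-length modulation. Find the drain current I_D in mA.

I_D = 0.189 mA

V_GS = V_G = 1.49 V, so V_ov = 1.49 − 0.693 = 0.797 V.
Assume saturation: I_D = ½ k_n V_ov² = 0.5 × 2.1 × 0.797² = 0.667 mA, giving V_DS = V_DD − I_D R_D = 5.12 − 0.667 × 26.4 = -12.5 V.
But -12.5 V < V_ov = 0.797 V, so the device is actually in triode.
In triode I_D = k_n[V_ov V_DS − ½ V_DS²] and I_D = (V_DD − V_DS)/R_D. Equating: 27.7 V_DS² − 45.19 V_DS + 5.12 = 0, giving V_DS = 0.123 V (the root below V_ov).
I_D = (5.12 − 0.123) / 26.4 = 0.189 mA.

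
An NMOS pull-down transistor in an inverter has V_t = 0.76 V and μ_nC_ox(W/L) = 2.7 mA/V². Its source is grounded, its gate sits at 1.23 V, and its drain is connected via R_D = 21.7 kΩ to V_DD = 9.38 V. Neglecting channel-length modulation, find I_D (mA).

V_GS = V_G = 1.23 V, so V_ov = 1.23 − 0.76 = 0.47 V.
Assume saturation: I_D = ½ k_n V_ov² = 0.5 × 2.7 × 0.47² = 0.298 mA, giving V_DS = V_DD − I_D R_D = 9.38 − 0.298 × 21.7 = 2.91 V.
V_DS = 2.91 V ≥ V_ov = 0.47 V, confirming saturation.

I_D = 0.298 mA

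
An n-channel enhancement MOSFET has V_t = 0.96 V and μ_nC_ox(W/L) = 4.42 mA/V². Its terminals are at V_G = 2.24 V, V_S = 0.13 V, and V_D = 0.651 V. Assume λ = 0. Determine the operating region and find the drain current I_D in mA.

V_GS = V_G − V_S = 2.24 − 0.13 = 2.11 V; V_DS = V_D − V_S = 0.651 − 0.13 = 0.521 V.
V_ov = V_GS − V_t = 2.11 − 0.96 = 1.15 V.
Since V_DS = 0.521 V < V_ov = 1.15 V, the device is in the triode region.
I_D = k_n [V_ov · V_DS − ½ V_DS²] = 4.42 × [1.15 × 0.521 − 0.5 × 0.521²] = 2.05 mA.

Triode; I_D = 2.05 mA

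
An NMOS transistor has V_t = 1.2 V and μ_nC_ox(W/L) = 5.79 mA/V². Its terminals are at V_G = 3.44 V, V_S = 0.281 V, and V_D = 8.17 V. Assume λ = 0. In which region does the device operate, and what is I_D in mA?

Saturation; I_D = 11.1 mA

V_GS = V_G − V_S = 3.44 − 0.281 = 3.16 V; V_DS = V_D − V_S = 8.17 − 0.281 = 7.89 V.
V_ov = V_GS − V_t = 3.16 − 1.2 = 1.96 V.
Since V_DS = 7.89 V ≥ V_ov = 1.96 V, the device is in saturation.
I_D = ½ k_n V_ov² = 0.5 × 5.79 × 1.96² = 11.1 mA.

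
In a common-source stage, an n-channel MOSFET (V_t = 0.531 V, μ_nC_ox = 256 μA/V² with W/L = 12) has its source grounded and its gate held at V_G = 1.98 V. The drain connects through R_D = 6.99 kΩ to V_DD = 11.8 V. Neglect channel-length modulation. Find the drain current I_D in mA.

V_GS = V_G = 1.98 V, so V_ov = 1.98 − 0.531 = 1.45 V.
k_n = μ_nC_ox · (W/L) = 3.072 mA/V².
Assume saturation: I_D = ½ k_n V_ov² = 0.5 × 3.072 × 1.45² = 3.22 mA, giving V_DS = V_DD − I_D R_D = 11.8 − 3.22 × 6.99 = -10.7 V.
But -10.7 V < V_ov = 1.45 V, so the device is actually in triode.
In triode I_D = k_n[V_ov V_DS − ½ V_DS²] and I_D = (V_DD − V_DS)/R_D. Equating: 10.7 V_DS² − 32.11 V_DS + 11.8 = 0, giving V_DS = 0.429 V (the root below V_ov).
I_D = (11.8 − 0.429) / 6.99 = 1.63 mA.

I_D = 1.63 mA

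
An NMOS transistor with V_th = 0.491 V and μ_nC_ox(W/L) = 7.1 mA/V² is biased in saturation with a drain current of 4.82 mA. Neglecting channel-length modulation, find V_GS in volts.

V_GS = 1.66 V

In saturation I_D = ½ k_n (V_GS − V_th)², so V_GS − V_th = √(2 I_D / k_n) = √(2 × 4.82 / 7.1) = 1.17 V.
V_GS = 0.491 + 1.17 = 1.66 V.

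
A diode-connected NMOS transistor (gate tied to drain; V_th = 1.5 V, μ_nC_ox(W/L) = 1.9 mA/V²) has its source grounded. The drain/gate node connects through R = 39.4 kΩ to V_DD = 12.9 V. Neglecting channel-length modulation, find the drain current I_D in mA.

With gate tied to drain, V_GS = V_DS ≥ V_GS − V_th, so the device is in saturation.
KCL at the drain: ½ k_n (V_GS − V_th)² = (V_DD − V_GS)/R.
Let x = V_GS − 1.5. Then 37.4 x² + x − 11.4 = 0, giving x = 0.539 V (positive root), so V_GS = 2.04 V.
I_D = (V_DD − V_GS)/R = (12.9 − 2.04) / 39.4 = 0.276 mA.

I_D = 0.276 mA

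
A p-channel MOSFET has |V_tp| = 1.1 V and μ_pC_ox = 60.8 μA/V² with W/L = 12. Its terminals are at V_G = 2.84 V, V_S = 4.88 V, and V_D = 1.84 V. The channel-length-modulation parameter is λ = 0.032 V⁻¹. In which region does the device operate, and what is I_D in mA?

Saturation; I_D = 0.354 mA

V_SG = V_S − V_G = 4.88 − 2.84 = 2.04 V; V_SD = V_S − V_D = 4.88 − 1.84 = 3.04 V.
k_p = μ_pC_ox · (W/L) = 0.7296 mA/V².
V_ov = V_SG − |V_tp| = 2.04 − 1.1 = 0.94 V.
Since V_SD = 3.04 V ≥ V_ov = 0.94 V, the device is in saturation.
I_D = ½ k_p V_ov² (1 + λ V_SD) = 0.5 × 0.7296 × 0.94² × (1 + 0.032 × 3.04) = 0.354 mA.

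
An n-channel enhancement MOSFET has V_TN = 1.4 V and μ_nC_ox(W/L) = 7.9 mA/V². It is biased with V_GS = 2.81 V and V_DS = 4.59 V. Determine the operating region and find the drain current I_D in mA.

V_ov = V_GS − V_TN = 2.81 − 1.4 = 1.41 V.
Since V_DS = 4.59 V ≥ V_ov = 1.41 V, the device is in saturation.
I_D = ½ k_n V_ov² = 0.5 × 7.9 × 1.41² = 7.85 mA.

Saturation; I_D = 7.85 mA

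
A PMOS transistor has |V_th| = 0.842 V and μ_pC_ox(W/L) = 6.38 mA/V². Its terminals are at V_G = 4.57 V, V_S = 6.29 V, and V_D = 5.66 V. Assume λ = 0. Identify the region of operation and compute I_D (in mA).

V_SG = V_S − V_G = 6.29 − 4.57 = 1.72 V; V_SD = V_S − V_D = 6.29 − 5.66 = 0.63 V.
V_ov = V_SG − |V_th| = 1.72 − 0.842 = 0.878 V.
Since V_SD = 0.63 V < V_ov = 0.878 V, the device is in the triode region.
I_D = k_p [V_ov · V_SD − ½ V_SD²] = 6.38 × [0.878 × 0.63 − 0.5 × 0.63²] = 2.26 mA.

Triode; I_D = 2.26 mA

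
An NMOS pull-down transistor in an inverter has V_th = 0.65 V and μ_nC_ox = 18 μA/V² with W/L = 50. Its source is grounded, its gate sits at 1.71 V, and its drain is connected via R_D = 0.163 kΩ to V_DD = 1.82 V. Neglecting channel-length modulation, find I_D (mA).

V_GS = V_G = 1.71 V, so V_ov = 1.71 − 0.65 = 1.06 V.
k_n = μ_nC_ox · (W/L) = 0.9 mA/V².
Assume saturation: I_D = ½ k_n V_ov² = 0.5 × 0.9 × 1.06² = 0.506 mA, giving V_DS = V_DD − I_D R_D = 1.82 − 0.506 × 0.163 = 1.74 V.
V_DS = 1.74 V ≥ V_ov = 1.06 V, confirming saturation.

I_D = 0.506 mA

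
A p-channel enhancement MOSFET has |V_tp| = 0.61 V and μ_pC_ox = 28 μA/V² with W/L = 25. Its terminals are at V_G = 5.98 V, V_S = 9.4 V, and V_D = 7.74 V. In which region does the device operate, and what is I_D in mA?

Triode; I_D = 2.30 mA

V_SG = V_S − V_G = 9.4 − 5.98 = 3.42 V; V_SD = V_S − V_D = 9.4 − 7.74 = 1.66 V.
k_p = μ_pC_ox · (W/L) = 0.7 mA/V².
V_ov = V_SG − |V_tp| = 3.42 − 0.61 = 2.81 V.
Since V_SD = 1.66 V < V_ov = 2.81 V, the device is in the triode region.
I_D = k_p [V_ov · V_SD − ½ V_SD²] = 0.7 × [2.81 × 1.66 − 0.5 × 1.66²] = 2.3 mA.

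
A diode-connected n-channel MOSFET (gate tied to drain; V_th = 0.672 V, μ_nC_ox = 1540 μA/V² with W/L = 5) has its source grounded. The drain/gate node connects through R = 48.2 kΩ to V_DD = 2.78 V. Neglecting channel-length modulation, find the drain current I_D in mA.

I_D = 0.0416 mA

With gate tied to drain, V_GS = V_DS ≥ V_GS − V_th, so the device is in saturation.
k_n = μ_nC_ox · (W/L) = 7.7 mA/V².
KCL at the drain: ½ k_n (V_GS − V_th)² = (V_DD − V_GS)/R.
Let x = V_GS − 0.672. Then 186 x² + x − 2.108 = 0, giving x = 0.104 V (positive root), so V_GS = 0.776 V.
I_D = (V_DD − V_GS)/R = (2.78 − 0.776) / 48.2 = 0.0416 mA.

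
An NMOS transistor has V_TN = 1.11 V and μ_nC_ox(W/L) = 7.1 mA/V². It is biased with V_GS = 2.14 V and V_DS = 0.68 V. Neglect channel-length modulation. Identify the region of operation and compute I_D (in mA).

V_ov = V_GS − V_TN = 2.14 − 1.11 = 1.03 V.
Since V_DS = 0.68 V < V_ov = 1.03 V, the device is in the triode region.
I_D = k_n [V_ov · V_DS − ½ V_DS²] = 7.1 × [1.03 × 0.68 − 0.5 × 0.68²] = 3.33 mA.

Triode; I_D = 3.33 mA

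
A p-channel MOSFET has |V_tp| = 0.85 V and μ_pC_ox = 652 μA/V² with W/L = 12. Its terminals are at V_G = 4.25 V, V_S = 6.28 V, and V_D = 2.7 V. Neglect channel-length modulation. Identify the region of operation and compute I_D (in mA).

Saturation; I_D = 5.45 mA

V_SG = V_S − V_G = 6.28 − 4.25 = 2.03 V; V_SD = V_S − V_D = 6.28 − 2.7 = 3.58 V.
k_p = μ_pC_ox · (W/L) = 7.824 mA/V².
V_ov = V_SG − |V_tp| = 2.03 − 0.85 = 1.18 V.
Since V_SD = 3.58 V ≥ V_ov = 1.18 V, the device is in saturation.
I_D = ½ k_p V_ov² = 0.5 × 7.824 × 1.18² = 5.45 mA.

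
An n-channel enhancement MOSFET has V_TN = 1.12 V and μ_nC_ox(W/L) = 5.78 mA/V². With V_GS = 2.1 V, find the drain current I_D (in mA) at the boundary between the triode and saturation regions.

At the boundary V_DS = V_ov = V_GS − V_TN = 2.1 − 1.12 = 0.98 V.
I_D = ½ k_n V_ov² = 0.5 × 5.78 × 0.98² = 2.78 mA.

I_D = 2.78 mA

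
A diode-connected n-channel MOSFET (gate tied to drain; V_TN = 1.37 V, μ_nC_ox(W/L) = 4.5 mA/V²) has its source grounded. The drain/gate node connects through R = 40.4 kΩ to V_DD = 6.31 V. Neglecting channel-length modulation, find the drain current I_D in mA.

With gate tied to drain, V_GS = V_DS ≥ V_GS − V_TN, so the device is in saturation.
KCL at the drain: ½ k_n (V_GS − V_TN)² = (V_DD − V_GS)/R.
Let x = V_GS − 1.37. Then 90.9 x² + x − 4.94 = 0, giving x = 0.228 V (positive root), so V_GS = 1.6 V.
I_D = (V_DD − V_GS)/R = (6.31 − 1.6) / 40.4 = 0.117 mA.

I_D = 0.117 mA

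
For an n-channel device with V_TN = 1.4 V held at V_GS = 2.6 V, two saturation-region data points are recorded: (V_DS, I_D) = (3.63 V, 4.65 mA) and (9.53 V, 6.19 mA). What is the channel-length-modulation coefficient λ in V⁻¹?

λ = 0.0705 V⁻¹

With V_GS fixed, I_D ∝ (1 + λ V_DS) in saturation, so I_D2/I_D1 = (1 + λ V_DS2)/(1 + λ V_DS1).
6.19/4.65 = 1.331 = (1 + 9.53 λ)/(1 + 3.63 λ).
Solving: λ (I_D1 V_DS2 − I_D2 V_DS1) = I_D2 − I_D1, so λ = (6.19 − 4.65) / (4.65 × 9.53 − 6.19 × 3.63) = 1.54 / 21.8 = 0.0705 V⁻¹.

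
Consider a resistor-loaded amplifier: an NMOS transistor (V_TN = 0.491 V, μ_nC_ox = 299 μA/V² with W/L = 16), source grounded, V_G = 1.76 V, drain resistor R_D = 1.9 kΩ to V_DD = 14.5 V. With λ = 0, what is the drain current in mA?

V_GS = V_G = 1.76 V, so V_ov = 1.76 − 0.491 = 1.27 V.
k_n = μ_nC_ox · (W/L) = 4.784 mA/V².
Assume saturation: I_D = ½ k_n V_ov² = 0.5 × 4.784 × 1.27² = 3.85 mA, giving V_DS = V_DD − I_D R_D = 14.5 − 3.85 × 1.9 = 7.18 V.
V_DS = 7.18 V ≥ V_ov = 1.27 V, confirming saturation.

I_D = 3.85 mA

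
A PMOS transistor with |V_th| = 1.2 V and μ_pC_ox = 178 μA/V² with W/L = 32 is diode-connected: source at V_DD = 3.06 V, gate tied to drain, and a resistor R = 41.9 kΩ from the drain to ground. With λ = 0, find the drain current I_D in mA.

With gate tied to drain, V_SG = V_SD ≥ V_SG − |V_th|, so the device is in saturation.
k_p = μ_pC_ox · (W/L) = 5.696 mA/V².
KCL at the drain: ½ k_p (V_SG − |V_th|)² = (V_DD − V_SG)/R.
Let x = V_SG − 1.2. Then 119 x² + x − 1.86 = 0, giving x = 0.121 V (positive root), so V_SG = 1.32 V.
I_D = (V_DD − V_SG)/R = (3.06 − 1.32) / 41.9 = 0.0415 mA.

I_D = 0.0415 mA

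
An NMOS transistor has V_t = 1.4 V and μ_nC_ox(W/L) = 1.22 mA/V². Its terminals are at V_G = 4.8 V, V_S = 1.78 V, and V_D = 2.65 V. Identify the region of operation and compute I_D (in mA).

V_GS = V_G − V_S = 4.8 − 1.78 = 3.02 V; V_DS = V_D − V_S = 2.65 − 1.78 = 0.87 V.
V_ov = V_GS − V_t = 3.02 − 1.4 = 1.62 V.
Since V_DS = 0.87 V < V_ov = 1.62 V, the device is in the triode region.
I_D = k_n [V_ov · V_DS − ½ V_DS²] = 1.22 × [1.62 × 0.87 − 0.5 × 0.87²] = 1.26 mA.

Triode; I_D = 1.26 mA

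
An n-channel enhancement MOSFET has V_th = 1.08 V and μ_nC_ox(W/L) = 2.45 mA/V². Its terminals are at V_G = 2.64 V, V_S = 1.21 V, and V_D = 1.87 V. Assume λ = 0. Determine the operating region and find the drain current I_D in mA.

V_GS = V_G − V_S = 2.64 − 1.21 = 1.43 V; V_DS = V_D − V_S = 1.87 − 1.21 = 0.66 V.
V_ov = V_GS − V_th = 1.43 − 1.08 = 0.35 V.
Since V_DS = 0.66 V ≥ V_ov = 0.35 V, the device is in saturation.
I_D = ½ k_n V_ov² = 0.5 × 2.45 × 0.35² = 0.15 mA.

Saturation; I_D = 0.150 mA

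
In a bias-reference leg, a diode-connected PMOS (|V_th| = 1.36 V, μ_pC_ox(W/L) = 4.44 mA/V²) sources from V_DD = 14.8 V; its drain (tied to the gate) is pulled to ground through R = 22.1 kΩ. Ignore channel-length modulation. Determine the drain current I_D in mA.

With gate tied to drain, V_SG = V_SD ≥ V_SG − |V_th|, so the device is in saturation.
KCL at the drain: ½ k_p (V_SG − |V_th|)² = (V_DD − V_SG)/R.
Let x = V_SG − 1.36. Then 49.1 x² + x − 13.44 = 0, giving x = 0.513 V (positive root), so V_SG = 1.87 V.
I_D = (V_DD − V_SG)/R = (14.8 − 1.87) / 22.1 = 0.585 mA.

I_D = 0.585 mA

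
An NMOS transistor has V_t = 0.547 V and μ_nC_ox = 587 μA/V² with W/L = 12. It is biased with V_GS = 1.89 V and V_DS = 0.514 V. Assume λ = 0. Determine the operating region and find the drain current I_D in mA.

Triode; I_D = 3.93 mA

k_n = μ_nC_ox · (W/L) = 7.044 mA/V².
V_ov = V_GS − V_t = 1.89 − 0.547 = 1.34 V.
Since V_DS = 0.514 V < V_ov = 1.34 V, the device is in the triode region.
I_D = k_n [V_ov · V_DS − ½ V_DS²] = 7.044 × [1.34 × 0.514 − 0.5 × 0.514²] = 3.93 mA.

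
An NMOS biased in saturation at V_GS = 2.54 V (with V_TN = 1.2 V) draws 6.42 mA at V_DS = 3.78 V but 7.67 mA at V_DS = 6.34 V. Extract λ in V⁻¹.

λ = 0.107 V⁻¹

With V_GS fixed, I_D ∝ (1 + λ V_DS) in saturation, so I_D2/I_D1 = (1 + λ V_DS2)/(1 + λ V_DS1).
7.67/6.42 = 1.195 = (1 + 6.34 λ)/(1 + 3.78 λ).
Solving: λ (I_D1 V_DS2 − I_D2 V_DS1) = I_D2 − I_D1, so λ = (7.67 − 6.42) / (6.42 × 6.34 − 7.67 × 3.78) = 1.25 / 11.7 = 0.107 V⁻¹.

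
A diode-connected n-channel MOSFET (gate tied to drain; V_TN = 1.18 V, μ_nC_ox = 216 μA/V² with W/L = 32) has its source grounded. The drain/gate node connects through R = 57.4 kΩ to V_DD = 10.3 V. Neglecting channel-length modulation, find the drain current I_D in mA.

I_D = 0.155 mA

With gate tied to drain, V_GS = V_DS ≥ V_GS − V_TN, so the device is in saturation.
k_n = μ_nC_ox · (W/L) = 6.912 mA/V².
KCL at the drain: ½ k_n (V_GS − V_TN)² = (V_DD − V_GS)/R.
Let x = V_GS − 1.18. Then 198 x² + x − 9.12 = 0, giving x = 0.212 V (positive root), so V_GS = 1.39 V.
I_D = (V_DD − V_GS)/R = (10.3 − 1.39) / 57.4 = 0.155 mA.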